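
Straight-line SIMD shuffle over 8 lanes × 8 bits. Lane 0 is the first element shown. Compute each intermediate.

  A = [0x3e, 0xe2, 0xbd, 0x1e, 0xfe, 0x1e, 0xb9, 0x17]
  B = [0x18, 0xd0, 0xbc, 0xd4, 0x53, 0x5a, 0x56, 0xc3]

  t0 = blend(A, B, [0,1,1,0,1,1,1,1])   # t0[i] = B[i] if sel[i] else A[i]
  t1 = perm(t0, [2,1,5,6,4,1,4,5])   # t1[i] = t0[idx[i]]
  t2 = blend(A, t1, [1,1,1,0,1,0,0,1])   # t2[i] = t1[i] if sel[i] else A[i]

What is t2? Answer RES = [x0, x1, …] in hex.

→ t0 |3e|d0|bc|1e|53|5a|56|c3|
→ t1 |bc|d0|5a|56|53|d0|53|5a|
→ t2 |bc|d0|5a|1e|53|1e|b9|5a|

RES = [ 0xbc  0xd0  0x5a  0x1e  0x53  0x1e  0xb9  0x5a ]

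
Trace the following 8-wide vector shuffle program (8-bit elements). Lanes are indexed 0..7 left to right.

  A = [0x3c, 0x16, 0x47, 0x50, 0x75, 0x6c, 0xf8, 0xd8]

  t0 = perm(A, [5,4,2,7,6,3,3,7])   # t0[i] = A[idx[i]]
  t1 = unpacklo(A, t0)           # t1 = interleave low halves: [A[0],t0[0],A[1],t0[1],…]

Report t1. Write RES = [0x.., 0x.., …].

→ t0 |6c|75|47|d8|f8|50|50|d8|
→ t1 |3c|6c|16|75|47|47|50|d8|

RES = [ 0x3c  0x6c  0x16  0x75  0x47  0x47  0x50  0xd8 ]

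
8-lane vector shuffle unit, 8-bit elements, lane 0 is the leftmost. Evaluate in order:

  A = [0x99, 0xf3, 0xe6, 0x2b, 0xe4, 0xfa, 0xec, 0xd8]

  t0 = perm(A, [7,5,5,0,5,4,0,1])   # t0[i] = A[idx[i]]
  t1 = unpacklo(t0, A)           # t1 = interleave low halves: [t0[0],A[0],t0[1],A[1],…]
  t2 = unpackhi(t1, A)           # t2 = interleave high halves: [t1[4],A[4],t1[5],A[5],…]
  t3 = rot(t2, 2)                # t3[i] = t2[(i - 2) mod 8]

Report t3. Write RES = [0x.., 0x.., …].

  t0: d8 fa fa 99 fa e4 99 f3
  t1: d8 99 fa f3 fa e6 99 2b
  t2: fa e4 e6 fa 99 ec 2b d8
  t3: 2b d8 fa e4 e6 fa 99 ec

RES = [ 0x2b  0xd8  0xfa  0xe4  0xe6  0xfa  0x99  0xec ]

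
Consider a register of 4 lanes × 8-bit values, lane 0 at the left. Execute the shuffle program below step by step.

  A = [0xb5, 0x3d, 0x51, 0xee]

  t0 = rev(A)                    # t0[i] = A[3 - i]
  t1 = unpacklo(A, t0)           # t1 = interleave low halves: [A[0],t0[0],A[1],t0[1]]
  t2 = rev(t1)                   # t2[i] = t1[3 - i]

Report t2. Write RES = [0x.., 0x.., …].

RES = [0x51, 0x3d, 0xee, 0xb5]

  t0: ee 51 3d b5
  t1: b5 ee 3d 51
  t2: 51 3d ee b5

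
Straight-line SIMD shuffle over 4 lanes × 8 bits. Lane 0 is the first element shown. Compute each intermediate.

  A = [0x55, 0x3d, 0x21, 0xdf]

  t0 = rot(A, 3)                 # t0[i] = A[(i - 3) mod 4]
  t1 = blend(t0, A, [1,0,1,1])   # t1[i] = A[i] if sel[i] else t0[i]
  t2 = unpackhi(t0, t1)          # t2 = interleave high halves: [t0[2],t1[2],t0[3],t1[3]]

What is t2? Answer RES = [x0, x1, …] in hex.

  t0: 3d 21 df 55
  t1: 55 21 21 df
  t2: df 21 55 df

RES = [ 0xdf  0x21  0x55  0xdf ]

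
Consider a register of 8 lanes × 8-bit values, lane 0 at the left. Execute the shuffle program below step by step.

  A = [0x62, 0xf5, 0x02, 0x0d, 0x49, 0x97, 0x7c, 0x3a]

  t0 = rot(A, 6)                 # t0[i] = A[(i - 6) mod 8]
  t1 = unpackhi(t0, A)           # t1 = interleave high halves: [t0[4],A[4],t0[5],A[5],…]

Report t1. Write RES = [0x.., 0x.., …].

RES = [0x7c, 0x49, 0x3a, 0x97, 0x62, 0x7c, 0xf5, 0x3a]

t0 = [0x02, 0x0d, 0x49, 0x97, 0x7c, 0x3a, 0x62, 0xf5]
t1 = [0x7c, 0x49, 0x3a, 0x97, 0x62, 0x7c, 0xf5, 0x3a]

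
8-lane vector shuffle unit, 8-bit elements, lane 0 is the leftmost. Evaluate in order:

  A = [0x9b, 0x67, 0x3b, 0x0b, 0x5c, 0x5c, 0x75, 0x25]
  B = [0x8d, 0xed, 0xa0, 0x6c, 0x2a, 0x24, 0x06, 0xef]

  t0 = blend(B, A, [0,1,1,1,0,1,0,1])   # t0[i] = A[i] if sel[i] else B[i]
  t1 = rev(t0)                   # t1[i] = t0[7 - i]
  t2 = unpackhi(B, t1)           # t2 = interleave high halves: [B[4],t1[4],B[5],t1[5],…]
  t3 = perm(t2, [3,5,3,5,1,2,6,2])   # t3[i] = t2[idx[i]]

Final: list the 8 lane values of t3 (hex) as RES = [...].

t0 = [0x8d, 0x67, 0x3b, 0x0b, 0x2a, 0x5c, 0x06, 0x25]
t1 = [0x25, 0x06, 0x5c, 0x2a, 0x0b, 0x3b, 0x67, 0x8d]
t2 = [0x2a, 0x0b, 0x24, 0x3b, 0x06, 0x67, 0xef, 0x8d]
t3 = [0x3b, 0x67, 0x3b, 0x67, 0x0b, 0x24, 0xef, 0x24]

RES = [0x3b, 0x67, 0x3b, 0x67, 0x0b, 0x24, 0xef, 0x24]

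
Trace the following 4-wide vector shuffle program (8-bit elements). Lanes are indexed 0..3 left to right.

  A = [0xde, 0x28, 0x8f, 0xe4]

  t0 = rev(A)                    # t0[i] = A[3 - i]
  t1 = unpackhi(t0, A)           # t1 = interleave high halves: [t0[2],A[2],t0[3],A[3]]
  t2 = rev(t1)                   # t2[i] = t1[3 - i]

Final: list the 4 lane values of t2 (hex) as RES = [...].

RES = [0xe4, 0xde, 0x8f, 0x28]

  t0: e4 8f 28 de
  t1: 28 8f de e4
  t2: e4 de 8f 28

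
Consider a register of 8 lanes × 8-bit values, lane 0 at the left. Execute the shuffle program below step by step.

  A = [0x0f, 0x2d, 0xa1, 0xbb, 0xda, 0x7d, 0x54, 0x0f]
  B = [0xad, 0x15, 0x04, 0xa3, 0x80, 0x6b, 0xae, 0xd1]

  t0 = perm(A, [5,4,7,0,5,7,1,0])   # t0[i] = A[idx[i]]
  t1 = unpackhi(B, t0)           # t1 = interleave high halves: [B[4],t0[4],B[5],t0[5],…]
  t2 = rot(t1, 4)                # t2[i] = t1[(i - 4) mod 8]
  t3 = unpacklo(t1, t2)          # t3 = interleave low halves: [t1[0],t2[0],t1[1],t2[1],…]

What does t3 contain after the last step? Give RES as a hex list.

  t0: 7d da 0f 0f 7d 0f 2d 0f
  t1: 80 7d 6b 0f ae 2d d1 0f
  t2: ae 2d d1 0f 80 7d 6b 0f
  t3: 80 ae 7d 2d 6b d1 0f 0f

RES = [0x80, 0xae, 0x7d, 0x2d, 0x6b, 0xd1, 0x0f, 0x0f]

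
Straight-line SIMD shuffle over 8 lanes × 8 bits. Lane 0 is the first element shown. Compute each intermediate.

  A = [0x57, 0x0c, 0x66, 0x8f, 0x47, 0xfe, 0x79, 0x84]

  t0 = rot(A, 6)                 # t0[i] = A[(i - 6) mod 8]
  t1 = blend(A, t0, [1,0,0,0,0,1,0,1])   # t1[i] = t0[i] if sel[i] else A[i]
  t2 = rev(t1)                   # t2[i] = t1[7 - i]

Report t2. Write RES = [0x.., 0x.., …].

RES = [0x0c, 0x79, 0x84, 0x47, 0x8f, 0x66, 0x0c, 0x66]

t0 = [0x66, 0x8f, 0x47, 0xfe, 0x79, 0x84, 0x57, 0x0c]
t1 = [0x66, 0x0c, 0x66, 0x8f, 0x47, 0x84, 0x79, 0x0c]
t2 = [0x0c, 0x79, 0x84, 0x47, 0x8f, 0x66, 0x0c, 0x66]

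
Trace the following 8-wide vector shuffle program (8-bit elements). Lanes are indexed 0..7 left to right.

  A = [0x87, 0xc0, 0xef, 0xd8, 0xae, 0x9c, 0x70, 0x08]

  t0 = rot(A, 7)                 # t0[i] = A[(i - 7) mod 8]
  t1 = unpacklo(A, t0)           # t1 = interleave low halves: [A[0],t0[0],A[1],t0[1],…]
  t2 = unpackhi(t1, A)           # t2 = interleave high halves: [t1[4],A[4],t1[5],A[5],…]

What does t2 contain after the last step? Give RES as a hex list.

RES = [0xef, 0xae, 0xd8, 0x9c, 0xd8, 0x70, 0xae, 0x08]

  t0: c0 ef d8 ae 9c 70 08 87
  t1: 87 c0 c0 ef ef d8 d8 ae
  t2: ef ae d8 9c d8 70 ae 08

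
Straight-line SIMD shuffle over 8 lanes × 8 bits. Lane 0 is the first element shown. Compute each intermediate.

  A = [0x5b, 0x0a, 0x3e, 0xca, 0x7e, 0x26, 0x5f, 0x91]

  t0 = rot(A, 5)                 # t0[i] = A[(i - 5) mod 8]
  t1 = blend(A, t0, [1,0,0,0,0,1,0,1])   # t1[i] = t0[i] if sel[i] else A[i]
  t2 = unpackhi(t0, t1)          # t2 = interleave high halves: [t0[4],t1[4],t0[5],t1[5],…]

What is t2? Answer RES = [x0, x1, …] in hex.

t0 = [0xca, 0x7e, 0x26, 0x5f, 0x91, 0x5b, 0x0a, 0x3e]
t1 = [0xca, 0x0a, 0x3e, 0xca, 0x7e, 0x5b, 0x5f, 0x3e]
t2 = [0x91, 0x7e, 0x5b, 0x5b, 0x0a, 0x5f, 0x3e, 0x3e]

RES = [ 0x91  0x7e  0x5b  0x5b  0x0a  0x5f  0x3e  0x3e ]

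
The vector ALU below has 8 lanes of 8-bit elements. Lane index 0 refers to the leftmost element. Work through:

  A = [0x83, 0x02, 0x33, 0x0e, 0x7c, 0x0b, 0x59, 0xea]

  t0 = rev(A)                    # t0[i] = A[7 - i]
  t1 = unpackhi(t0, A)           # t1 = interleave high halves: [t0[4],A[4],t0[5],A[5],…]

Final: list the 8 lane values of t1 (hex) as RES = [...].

t0 = [0xea, 0x59, 0x0b, 0x7c, 0x0e, 0x33, 0x02, 0x83]
t1 = [0x0e, 0x7c, 0x33, 0x0b, 0x02, 0x59, 0x83, 0xea]

RES = [0x0e, 0x7c, 0x33, 0x0b, 0x02, 0x59, 0x83, 0xea]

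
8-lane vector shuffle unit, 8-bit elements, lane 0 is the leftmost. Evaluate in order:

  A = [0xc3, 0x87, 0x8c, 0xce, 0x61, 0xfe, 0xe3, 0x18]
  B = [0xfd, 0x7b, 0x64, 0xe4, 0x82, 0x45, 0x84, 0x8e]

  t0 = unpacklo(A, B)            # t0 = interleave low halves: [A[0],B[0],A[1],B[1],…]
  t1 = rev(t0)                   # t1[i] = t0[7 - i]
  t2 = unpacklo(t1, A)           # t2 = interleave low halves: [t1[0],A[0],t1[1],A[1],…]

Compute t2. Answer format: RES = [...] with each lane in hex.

RES = [0xe4, 0xc3, 0xce, 0x87, 0x64, 0x8c, 0x8c, 0xce]

t0 = [0xc3, 0xfd, 0x87, 0x7b, 0x8c, 0x64, 0xce, 0xe4]
t1 = [0xe4, 0xce, 0x64, 0x8c, 0x7b, 0x87, 0xfd, 0xc3]
t2 = [0xe4, 0xc3, 0xce, 0x87, 0x64, 0x8c, 0x8c, 0xce]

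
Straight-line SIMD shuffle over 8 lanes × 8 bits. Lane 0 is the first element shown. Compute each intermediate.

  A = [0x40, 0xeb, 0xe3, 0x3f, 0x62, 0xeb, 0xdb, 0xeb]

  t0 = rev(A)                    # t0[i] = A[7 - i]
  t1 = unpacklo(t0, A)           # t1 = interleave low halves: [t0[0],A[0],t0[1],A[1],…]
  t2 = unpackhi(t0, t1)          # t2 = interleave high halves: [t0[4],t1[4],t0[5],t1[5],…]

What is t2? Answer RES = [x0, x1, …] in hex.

→ t0 |eb|db|eb|62|3f|e3|eb|40|
→ t1 |eb|40|db|eb|eb|e3|62|3f|
→ t2 |3f|eb|e3|e3|eb|62|40|3f|

RES = [0x3f, 0xeb, 0xe3, 0xe3, 0xeb, 0x62, 0x40, 0x3f]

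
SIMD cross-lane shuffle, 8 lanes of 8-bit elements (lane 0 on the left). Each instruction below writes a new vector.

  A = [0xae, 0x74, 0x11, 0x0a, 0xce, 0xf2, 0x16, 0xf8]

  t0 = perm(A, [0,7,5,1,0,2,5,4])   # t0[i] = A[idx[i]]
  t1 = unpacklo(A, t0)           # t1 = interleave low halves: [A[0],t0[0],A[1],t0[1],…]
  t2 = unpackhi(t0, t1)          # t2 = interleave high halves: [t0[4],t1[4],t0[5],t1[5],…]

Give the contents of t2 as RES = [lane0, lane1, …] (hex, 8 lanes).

→ t0 |ae|f8|f2|74|ae|11|f2|ce|
→ t1 |ae|ae|74|f8|11|f2|0a|74|
→ t2 |ae|11|11|f2|f2|0a|ce|74|

RES = [0xae, 0x11, 0x11, 0xf2, 0xf2, 0x0a, 0xce, 0x74]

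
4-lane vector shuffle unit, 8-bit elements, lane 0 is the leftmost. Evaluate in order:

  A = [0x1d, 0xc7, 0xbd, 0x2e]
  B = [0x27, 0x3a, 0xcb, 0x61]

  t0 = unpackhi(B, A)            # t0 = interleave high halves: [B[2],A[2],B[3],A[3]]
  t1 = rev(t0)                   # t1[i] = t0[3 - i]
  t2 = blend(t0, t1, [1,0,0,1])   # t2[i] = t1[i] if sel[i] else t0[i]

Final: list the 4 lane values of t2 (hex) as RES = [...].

→ t0 |cb|bd|61|2e|
→ t1 |2e|61|bd|cb|
→ t2 |2e|bd|61|cb|

RES = [0x2e, 0xbd, 0x61, 0xcb]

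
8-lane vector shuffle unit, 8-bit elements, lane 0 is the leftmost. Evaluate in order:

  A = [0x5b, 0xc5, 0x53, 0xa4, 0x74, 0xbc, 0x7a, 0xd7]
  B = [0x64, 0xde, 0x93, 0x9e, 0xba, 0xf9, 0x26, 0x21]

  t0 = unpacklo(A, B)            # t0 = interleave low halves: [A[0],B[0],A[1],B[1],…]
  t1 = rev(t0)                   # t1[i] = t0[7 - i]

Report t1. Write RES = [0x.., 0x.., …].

RES = [0x9e, 0xa4, 0x93, 0x53, 0xde, 0xc5, 0x64, 0x5b]

→ t0 |5b|64|c5|de|53|93|a4|9e|
→ t1 |9e|a4|93|53|de|c5|64|5b|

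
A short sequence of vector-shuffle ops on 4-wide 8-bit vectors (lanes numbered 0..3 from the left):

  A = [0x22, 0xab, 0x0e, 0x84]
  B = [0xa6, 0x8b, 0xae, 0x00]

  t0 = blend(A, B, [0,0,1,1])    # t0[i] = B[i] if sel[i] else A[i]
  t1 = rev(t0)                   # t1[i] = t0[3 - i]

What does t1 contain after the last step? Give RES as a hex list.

t0 = [0x22, 0xab, 0xae, 0x00]
t1 = [0x00, 0xae, 0xab, 0x22]

RES = [ 0x00  0xae  0xab  0x22 ]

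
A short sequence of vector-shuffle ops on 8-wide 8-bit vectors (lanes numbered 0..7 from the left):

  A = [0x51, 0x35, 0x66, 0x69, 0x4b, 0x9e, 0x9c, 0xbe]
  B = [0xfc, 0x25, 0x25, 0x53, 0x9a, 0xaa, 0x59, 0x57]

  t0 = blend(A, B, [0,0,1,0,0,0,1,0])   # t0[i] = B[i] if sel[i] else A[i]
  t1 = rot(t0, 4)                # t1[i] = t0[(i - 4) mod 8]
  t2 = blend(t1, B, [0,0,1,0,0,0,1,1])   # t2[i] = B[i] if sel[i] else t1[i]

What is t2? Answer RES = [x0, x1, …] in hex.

t0 = [0x51, 0x35, 0x25, 0x69, 0x4b, 0x9e, 0x59, 0xbe]
t1 = [0x4b, 0x9e, 0x59, 0xbe, 0x51, 0x35, 0x25, 0x69]
t2 = [0x4b, 0x9e, 0x25, 0xbe, 0x51, 0x35, 0x59, 0x57]

RES = [ 0x4b  0x9e  0x25  0xbe  0x51  0x35  0x59  0x57 ]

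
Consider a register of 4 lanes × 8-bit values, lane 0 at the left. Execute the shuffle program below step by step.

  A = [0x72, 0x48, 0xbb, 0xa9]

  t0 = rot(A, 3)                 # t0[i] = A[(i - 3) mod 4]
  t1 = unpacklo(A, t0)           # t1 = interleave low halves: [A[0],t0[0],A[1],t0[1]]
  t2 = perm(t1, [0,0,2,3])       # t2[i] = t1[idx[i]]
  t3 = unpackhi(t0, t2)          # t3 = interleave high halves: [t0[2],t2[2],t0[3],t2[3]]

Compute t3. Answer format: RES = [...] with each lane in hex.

  t0: 48 bb a9 72
  t1: 72 48 48 bb
  t2: 72 72 48 bb
  t3: a9 48 72 bb

RES = [0xa9, 0x48, 0x72, 0xbb]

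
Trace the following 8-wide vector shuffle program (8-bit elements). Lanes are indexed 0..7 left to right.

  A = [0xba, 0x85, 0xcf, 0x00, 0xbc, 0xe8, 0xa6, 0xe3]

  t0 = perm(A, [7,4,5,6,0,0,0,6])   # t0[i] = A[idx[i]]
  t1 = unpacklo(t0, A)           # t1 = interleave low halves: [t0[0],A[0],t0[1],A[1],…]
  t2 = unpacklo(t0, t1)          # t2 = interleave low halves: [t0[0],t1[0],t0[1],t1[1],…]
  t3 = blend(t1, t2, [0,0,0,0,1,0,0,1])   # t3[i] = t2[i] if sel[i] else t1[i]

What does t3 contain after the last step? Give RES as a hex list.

RES = [0xe3, 0xba, 0xbc, 0x85, 0xe8, 0xcf, 0xa6, 0x85]

t0 = [0xe3, 0xbc, 0xe8, 0xa6, 0xba, 0xba, 0xba, 0xa6]
t1 = [0xe3, 0xba, 0xbc, 0x85, 0xe8, 0xcf, 0xa6, 0x00]
t2 = [0xe3, 0xe3, 0xbc, 0xba, 0xe8, 0xbc, 0xa6, 0x85]
t3 = [0xe3, 0xba, 0xbc, 0x85, 0xe8, 0xcf, 0xa6, 0x85]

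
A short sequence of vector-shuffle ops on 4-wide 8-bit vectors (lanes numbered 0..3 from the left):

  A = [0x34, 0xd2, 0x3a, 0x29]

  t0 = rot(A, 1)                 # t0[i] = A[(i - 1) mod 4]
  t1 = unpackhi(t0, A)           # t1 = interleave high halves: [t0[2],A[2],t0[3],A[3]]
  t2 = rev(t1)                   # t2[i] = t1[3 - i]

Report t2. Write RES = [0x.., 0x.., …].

→ t0 |29|34|d2|3a|
→ t1 |d2|3a|3a|29|
→ t2 |29|3a|3a|d2|

RES = [0x29, 0x3a, 0x3a, 0xd2]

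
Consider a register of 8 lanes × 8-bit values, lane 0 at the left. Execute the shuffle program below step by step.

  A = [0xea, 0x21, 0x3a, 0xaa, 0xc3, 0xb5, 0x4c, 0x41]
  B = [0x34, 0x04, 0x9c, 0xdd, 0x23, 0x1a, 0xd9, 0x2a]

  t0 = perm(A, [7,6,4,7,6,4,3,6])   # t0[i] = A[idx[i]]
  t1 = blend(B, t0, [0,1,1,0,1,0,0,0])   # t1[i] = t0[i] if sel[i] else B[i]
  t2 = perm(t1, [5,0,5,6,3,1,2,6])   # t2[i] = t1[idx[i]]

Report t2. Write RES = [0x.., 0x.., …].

RES = [0x1a, 0x34, 0x1a, 0xd9, 0xdd, 0x4c, 0xc3, 0xd9]

→ t0 |41|4c|c3|41|4c|c3|aa|4c|
→ t1 |34|4c|c3|dd|4c|1a|d9|2a|
→ t2 |1a|34|1a|d9|dd|4c|c3|d9|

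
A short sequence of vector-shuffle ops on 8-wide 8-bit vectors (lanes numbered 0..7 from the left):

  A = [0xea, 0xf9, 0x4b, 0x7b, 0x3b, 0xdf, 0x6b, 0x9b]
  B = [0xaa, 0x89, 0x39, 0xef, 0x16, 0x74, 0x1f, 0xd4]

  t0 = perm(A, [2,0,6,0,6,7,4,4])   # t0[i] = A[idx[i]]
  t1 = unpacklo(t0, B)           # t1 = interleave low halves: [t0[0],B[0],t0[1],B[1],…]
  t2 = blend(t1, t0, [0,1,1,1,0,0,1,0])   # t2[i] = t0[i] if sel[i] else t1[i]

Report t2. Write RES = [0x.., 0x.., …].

RES = [0x4b, 0xea, 0x6b, 0xea, 0x6b, 0x39, 0x3b, 0xef]

t0 = [0x4b, 0xea, 0x6b, 0xea, 0x6b, 0x9b, 0x3b, 0x3b]
t1 = [0x4b, 0xaa, 0xea, 0x89, 0x6b, 0x39, 0xea, 0xef]
t2 = [0x4b, 0xea, 0x6b, 0xea, 0x6b, 0x39, 0x3b, 0xef]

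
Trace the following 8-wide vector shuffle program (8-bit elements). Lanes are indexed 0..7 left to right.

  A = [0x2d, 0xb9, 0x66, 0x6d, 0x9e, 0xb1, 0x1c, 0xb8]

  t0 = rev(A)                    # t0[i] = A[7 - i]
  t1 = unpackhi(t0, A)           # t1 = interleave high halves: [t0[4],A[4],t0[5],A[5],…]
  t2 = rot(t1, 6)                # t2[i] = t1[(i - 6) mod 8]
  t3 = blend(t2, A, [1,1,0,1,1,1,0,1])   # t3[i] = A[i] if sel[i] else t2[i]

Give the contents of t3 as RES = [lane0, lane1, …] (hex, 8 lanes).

→ t0 |b8|1c|b1|9e|6d|66|b9|2d|
→ t1 |6d|9e|66|b1|b9|1c|2d|b8|
→ t2 |66|b1|b9|1c|2d|b8|6d|9e|
→ t3 |2d|b9|b9|6d|9e|b1|6d|b8|

RES = [ 0x2d  0xb9  0xb9  0x6d  0x9e  0xb1  0x6d  0xb8 ]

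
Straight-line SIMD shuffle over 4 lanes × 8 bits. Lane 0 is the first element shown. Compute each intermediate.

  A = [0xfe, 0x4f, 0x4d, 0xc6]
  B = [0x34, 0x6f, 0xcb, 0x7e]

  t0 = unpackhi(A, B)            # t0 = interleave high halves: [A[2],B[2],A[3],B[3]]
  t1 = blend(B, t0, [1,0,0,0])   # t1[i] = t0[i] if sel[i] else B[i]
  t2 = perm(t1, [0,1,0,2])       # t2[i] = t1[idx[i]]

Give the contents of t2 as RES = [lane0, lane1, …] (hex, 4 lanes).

  t0: 4d cb c6 7e
  t1: 4d 6f cb 7e
  t2: 4d 6f 4d cb

RES = [ 0x4d  0x6f  0x4d  0xcb ]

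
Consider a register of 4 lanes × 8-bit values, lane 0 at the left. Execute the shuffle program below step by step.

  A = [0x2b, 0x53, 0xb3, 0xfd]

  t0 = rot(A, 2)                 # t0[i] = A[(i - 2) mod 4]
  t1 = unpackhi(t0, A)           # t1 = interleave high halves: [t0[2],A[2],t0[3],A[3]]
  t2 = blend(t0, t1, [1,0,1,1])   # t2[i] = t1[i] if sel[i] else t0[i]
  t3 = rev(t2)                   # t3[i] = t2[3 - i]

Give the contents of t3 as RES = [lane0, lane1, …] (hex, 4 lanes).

  t0: b3 fd 2b 53
  t1: 2b b3 53 fd
  t2: 2b fd 53 fd
  t3: fd 53 fd 2b

RES = [0xfd, 0x53, 0xfd, 0x2b]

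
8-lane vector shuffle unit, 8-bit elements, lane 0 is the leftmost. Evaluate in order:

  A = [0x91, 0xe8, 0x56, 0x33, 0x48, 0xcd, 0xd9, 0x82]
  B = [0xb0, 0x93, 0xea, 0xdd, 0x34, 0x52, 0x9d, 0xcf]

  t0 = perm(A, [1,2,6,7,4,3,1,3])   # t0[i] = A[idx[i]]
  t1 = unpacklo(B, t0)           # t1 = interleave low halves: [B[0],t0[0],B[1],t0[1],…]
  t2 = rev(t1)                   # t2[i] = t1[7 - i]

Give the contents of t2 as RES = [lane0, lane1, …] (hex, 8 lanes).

→ t0 |e8|56|d9|82|48|33|e8|33|
→ t1 |b0|e8|93|56|ea|d9|dd|82|
→ t2 |82|dd|d9|ea|56|93|e8|b0|

RES = [ 0x82  0xdd  0xd9  0xea  0x56  0x93  0xe8  0xb0 ]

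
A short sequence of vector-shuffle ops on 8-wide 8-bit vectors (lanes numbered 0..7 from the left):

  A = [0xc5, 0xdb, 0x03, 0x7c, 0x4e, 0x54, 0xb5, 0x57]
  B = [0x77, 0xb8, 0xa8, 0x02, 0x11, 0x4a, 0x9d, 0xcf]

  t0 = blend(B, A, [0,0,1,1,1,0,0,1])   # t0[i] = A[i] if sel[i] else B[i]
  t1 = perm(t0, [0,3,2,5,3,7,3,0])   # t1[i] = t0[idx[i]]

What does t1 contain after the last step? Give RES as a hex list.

t0 = [0x77, 0xb8, 0x03, 0x7c, 0x4e, 0x4a, 0x9d, 0x57]
t1 = [0x77, 0x7c, 0x03, 0x4a, 0x7c, 0x57, 0x7c, 0x77]

RES = [ 0x77  0x7c  0x03  0x4a  0x7c  0x57  0x7c  0x77 ]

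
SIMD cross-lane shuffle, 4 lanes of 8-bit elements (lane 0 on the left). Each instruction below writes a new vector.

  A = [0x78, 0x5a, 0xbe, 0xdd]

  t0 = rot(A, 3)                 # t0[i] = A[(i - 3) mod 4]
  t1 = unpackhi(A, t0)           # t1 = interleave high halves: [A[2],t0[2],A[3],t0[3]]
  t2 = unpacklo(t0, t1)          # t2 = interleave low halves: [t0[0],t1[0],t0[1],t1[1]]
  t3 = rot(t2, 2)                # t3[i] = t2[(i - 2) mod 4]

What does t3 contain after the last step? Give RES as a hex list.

RES = [ 0xbe  0xdd  0x5a  0xbe ]

→ t0 |5a|be|dd|78|
→ t1 |be|dd|dd|78|
→ t2 |5a|be|be|dd|
→ t3 |be|dd|5a|be|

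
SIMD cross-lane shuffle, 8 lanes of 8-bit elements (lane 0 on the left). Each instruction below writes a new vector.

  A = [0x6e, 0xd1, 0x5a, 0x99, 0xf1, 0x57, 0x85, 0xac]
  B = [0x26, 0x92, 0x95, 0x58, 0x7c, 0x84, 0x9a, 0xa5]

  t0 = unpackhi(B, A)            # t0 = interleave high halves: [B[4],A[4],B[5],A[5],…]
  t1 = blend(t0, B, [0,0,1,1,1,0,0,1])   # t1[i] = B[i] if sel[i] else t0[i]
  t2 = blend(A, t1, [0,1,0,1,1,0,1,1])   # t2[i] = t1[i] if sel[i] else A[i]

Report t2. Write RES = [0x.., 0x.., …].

→ t0 |7c|f1|84|57|9a|85|a5|ac|
→ t1 |7c|f1|95|58|7c|85|a5|a5|
→ t2 |6e|f1|5a|58|7c|57|a5|a5|

RES = [ 0x6e  0xf1  0x5a  0x58  0x7c  0x57  0xa5  0xa5 ]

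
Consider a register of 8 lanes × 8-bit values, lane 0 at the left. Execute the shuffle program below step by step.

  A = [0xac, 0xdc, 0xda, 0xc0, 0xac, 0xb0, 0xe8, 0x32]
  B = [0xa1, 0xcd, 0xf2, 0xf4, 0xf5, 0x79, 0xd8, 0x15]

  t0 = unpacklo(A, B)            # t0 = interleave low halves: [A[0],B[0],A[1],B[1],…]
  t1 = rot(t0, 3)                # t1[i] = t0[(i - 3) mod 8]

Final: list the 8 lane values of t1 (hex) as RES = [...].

t0 = [0xac, 0xa1, 0xdc, 0xcd, 0xda, 0xf2, 0xc0, 0xf4]
t1 = [0xf2, 0xc0, 0xf4, 0xac, 0xa1, 0xdc, 0xcd, 0xda]

RES = [0xf2, 0xc0, 0xf4, 0xac, 0xa1, 0xdc, 0xcd, 0xda]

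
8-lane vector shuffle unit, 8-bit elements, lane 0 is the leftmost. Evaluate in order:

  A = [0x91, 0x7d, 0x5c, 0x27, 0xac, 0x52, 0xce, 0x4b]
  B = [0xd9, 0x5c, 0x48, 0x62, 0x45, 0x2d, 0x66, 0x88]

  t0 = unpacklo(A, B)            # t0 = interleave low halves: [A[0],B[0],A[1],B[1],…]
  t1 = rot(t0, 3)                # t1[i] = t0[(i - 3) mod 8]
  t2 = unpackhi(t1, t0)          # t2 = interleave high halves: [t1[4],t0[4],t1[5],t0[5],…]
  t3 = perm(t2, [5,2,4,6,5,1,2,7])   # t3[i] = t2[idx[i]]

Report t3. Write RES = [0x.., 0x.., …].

RES = [ 0x27  0x7d  0x5c  0x5c  0x27  0x5c  0x7d  0x62 ]

→ t0 |91|d9|7d|5c|5c|48|27|62|
→ t1 |48|27|62|91|d9|7d|5c|5c|
→ t2 |d9|5c|7d|48|5c|27|5c|62|
→ t3 |27|7d|5c|5c|27|5c|7d|62|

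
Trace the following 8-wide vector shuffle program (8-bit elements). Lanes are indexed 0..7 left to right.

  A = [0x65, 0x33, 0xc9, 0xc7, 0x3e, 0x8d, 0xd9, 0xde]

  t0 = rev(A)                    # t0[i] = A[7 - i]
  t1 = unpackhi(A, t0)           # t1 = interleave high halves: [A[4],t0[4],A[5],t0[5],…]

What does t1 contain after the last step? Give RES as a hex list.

  t0: de d9 8d 3e c7 c9 33 65
  t1: 3e c7 8d c9 d9 33 de 65

RES = [ 0x3e  0xc7  0x8d  0xc9  0xd9  0x33  0xde  0x65 ]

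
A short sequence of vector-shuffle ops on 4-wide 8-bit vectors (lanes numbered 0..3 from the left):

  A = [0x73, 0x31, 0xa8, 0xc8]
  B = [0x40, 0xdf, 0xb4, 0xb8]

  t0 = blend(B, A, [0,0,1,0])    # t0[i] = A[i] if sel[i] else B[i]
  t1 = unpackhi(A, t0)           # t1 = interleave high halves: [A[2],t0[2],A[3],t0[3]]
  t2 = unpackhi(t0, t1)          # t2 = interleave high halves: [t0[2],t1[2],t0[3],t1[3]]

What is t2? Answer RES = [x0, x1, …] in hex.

→ t0 |40|df|a8|b8|
→ t1 |a8|a8|c8|b8|
→ t2 |a8|c8|b8|b8|

RES = [ 0xa8  0xc8  0xb8  0xb8 ]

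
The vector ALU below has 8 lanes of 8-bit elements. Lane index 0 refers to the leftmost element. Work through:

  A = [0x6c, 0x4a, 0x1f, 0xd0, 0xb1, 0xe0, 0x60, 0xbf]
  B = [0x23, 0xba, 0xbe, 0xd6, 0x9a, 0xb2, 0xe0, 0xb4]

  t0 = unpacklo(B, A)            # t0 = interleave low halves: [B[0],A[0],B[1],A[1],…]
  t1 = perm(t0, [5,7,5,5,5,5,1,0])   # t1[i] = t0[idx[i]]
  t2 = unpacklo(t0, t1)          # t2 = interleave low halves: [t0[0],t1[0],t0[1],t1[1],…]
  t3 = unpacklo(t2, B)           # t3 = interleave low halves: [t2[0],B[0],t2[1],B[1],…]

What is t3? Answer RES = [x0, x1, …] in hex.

→ t0 |23|6c|ba|4a|be|1f|d6|d0|
→ t1 |1f|d0|1f|1f|1f|1f|6c|23|
→ t2 |23|1f|6c|d0|ba|1f|4a|1f|
→ t3 |23|23|1f|ba|6c|be|d0|d6|

RES = [0x23, 0x23, 0x1f, 0xba, 0x6c, 0xbe, 0xd0, 0xd6]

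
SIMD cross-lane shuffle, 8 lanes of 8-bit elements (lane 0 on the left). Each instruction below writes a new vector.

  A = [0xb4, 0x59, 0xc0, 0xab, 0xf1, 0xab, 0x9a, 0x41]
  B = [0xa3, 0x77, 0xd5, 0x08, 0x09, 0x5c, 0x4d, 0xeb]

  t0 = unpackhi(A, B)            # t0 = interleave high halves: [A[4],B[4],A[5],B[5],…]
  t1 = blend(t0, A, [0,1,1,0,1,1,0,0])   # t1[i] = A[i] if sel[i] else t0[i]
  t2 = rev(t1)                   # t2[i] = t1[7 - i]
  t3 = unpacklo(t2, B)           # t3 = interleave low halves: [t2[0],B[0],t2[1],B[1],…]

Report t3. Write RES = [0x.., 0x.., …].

RES = [ 0xeb  0xa3  0x41  0x77  0xab  0xd5  0xf1  0x08 ]

→ t0 |f1|09|ab|5c|9a|4d|41|eb|
→ t1 |f1|59|c0|5c|f1|ab|41|eb|
→ t2 |eb|41|ab|f1|5c|c0|59|f1|
→ t3 |eb|a3|41|77|ab|d5|f1|08|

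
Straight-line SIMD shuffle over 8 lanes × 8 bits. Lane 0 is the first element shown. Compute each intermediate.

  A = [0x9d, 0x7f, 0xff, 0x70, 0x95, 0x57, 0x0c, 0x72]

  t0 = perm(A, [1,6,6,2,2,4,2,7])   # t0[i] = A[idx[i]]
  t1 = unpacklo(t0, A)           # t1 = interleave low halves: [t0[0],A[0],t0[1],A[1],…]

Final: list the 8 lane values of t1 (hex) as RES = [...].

RES = [ 0x7f  0x9d  0x0c  0x7f  0x0c  0xff  0xff  0x70 ]

t0 = [0x7f, 0x0c, 0x0c, 0xff, 0xff, 0x95, 0xff, 0x72]
t1 = [0x7f, 0x9d, 0x0c, 0x7f, 0x0c, 0xff, 0xff, 0x70]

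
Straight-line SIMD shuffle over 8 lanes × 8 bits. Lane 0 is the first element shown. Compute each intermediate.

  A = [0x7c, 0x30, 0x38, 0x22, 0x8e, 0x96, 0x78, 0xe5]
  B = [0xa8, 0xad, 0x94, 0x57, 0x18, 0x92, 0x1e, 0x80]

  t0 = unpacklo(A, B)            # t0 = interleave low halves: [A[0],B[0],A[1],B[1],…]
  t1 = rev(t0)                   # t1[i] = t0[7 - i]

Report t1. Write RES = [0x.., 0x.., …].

t0 = [0x7c, 0xa8, 0x30, 0xad, 0x38, 0x94, 0x22, 0x57]
t1 = [0x57, 0x22, 0x94, 0x38, 0xad, 0x30, 0xa8, 0x7c]

RES = [0x57, 0x22, 0x94, 0x38, 0xad, 0x30, 0xa8, 0x7c]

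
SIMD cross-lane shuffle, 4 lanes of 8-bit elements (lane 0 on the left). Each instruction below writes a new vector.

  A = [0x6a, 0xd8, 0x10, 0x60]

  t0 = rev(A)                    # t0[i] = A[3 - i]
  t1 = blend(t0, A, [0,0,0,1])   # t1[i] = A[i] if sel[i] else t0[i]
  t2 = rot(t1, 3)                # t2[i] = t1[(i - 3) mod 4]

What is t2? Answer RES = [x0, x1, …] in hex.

  t0: 60 10 d8 6a
  t1: 60 10 d8 60
  t2: 10 d8 60 60

RES = [ 0x10  0xd8  0x60  0x60 ]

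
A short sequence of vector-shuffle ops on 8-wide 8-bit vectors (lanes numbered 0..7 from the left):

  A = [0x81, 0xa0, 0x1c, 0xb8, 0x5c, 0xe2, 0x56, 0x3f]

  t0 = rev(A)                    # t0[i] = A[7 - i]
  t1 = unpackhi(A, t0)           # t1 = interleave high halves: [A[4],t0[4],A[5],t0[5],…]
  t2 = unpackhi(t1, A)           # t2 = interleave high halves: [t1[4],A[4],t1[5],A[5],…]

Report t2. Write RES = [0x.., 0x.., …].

→ t0 |3f|56|e2|5c|b8|1c|a0|81|
→ t1 |5c|b8|e2|1c|56|a0|3f|81|
→ t2 |56|5c|a0|e2|3f|56|81|3f|

RES = [0x56, 0x5c, 0xa0, 0xe2, 0x3f, 0x56, 0x81, 0x3f]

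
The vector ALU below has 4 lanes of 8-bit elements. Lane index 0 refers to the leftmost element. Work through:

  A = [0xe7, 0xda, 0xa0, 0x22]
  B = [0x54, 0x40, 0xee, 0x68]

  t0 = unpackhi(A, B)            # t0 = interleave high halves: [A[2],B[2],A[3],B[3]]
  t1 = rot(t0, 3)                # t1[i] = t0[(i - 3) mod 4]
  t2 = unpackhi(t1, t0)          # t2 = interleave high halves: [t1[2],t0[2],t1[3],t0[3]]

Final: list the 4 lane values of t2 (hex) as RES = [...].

→ t0 |a0|ee|22|68|
→ t1 |ee|22|68|a0|
→ t2 |68|22|a0|68|

RES = [ 0x68  0x22  0xa0  0x68 ]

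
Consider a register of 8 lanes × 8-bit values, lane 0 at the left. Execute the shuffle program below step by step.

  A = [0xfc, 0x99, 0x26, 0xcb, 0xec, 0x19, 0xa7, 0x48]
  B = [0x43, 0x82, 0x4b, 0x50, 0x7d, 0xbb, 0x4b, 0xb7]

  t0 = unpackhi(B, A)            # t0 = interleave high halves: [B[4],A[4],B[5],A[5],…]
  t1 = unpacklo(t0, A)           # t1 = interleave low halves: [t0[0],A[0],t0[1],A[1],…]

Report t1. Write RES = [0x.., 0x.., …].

t0 = [0x7d, 0xec, 0xbb, 0x19, 0x4b, 0xa7, 0xb7, 0x48]
t1 = [0x7d, 0xfc, 0xec, 0x99, 0xbb, 0x26, 0x19, 0xcb]

RES = [ 0x7d  0xfc  0xec  0x99  0xbb  0x26  0x19  0xcb ]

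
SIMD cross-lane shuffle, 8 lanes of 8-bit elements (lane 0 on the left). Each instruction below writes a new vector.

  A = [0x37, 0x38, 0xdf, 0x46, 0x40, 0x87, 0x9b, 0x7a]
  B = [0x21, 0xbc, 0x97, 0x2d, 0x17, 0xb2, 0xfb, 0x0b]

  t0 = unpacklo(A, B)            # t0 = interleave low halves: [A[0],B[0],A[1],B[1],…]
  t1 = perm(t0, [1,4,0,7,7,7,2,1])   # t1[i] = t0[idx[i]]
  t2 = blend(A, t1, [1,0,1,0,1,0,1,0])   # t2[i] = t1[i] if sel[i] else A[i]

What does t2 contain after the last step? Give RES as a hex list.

t0 = [0x37, 0x21, 0x38, 0xbc, 0xdf, 0x97, 0x46, 0x2d]
t1 = [0x21, 0xdf, 0x37, 0x2d, 0x2d, 0x2d, 0x38, 0x21]
t2 = [0x21, 0x38, 0x37, 0x46, 0x2d, 0x87, 0x38, 0x7a]

RES = [0x21, 0x38, 0x37, 0x46, 0x2d, 0x87, 0x38, 0x7a]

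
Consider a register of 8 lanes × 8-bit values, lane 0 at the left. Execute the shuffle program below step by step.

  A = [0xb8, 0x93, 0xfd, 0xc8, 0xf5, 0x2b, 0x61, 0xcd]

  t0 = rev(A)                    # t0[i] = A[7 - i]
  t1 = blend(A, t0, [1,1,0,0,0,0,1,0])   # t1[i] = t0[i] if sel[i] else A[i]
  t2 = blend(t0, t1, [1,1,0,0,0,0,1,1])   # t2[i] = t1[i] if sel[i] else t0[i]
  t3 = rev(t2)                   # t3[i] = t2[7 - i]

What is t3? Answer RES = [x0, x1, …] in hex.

RES = [ 0xcd  0x93  0xfd  0xc8  0xf5  0x2b  0x61  0xcd ]

t0 = [0xcd, 0x61, 0x2b, 0xf5, 0xc8, 0xfd, 0x93, 0xb8]
t1 = [0xcd, 0x61, 0xfd, 0xc8, 0xf5, 0x2b, 0x93, 0xcd]
t2 = [0xcd, 0x61, 0x2b, 0xf5, 0xc8, 0xfd, 0x93, 0xcd]
t3 = [0xcd, 0x93, 0xfd, 0xc8, 0xf5, 0x2b, 0x61, 0xcd]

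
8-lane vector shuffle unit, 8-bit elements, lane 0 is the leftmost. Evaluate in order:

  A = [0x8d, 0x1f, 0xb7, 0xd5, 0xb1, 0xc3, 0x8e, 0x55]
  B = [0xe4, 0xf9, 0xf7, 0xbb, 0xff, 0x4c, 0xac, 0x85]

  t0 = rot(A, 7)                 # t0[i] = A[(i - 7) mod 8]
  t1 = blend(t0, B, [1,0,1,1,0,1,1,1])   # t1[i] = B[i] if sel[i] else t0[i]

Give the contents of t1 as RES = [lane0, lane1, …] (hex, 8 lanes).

t0 = [0x1f, 0xb7, 0xd5, 0xb1, 0xc3, 0x8e, 0x55, 0x8d]
t1 = [0xe4, 0xb7, 0xf7, 0xbb, 0xc3, 0x4c, 0xac, 0x85]

RES = [0xe4, 0xb7, 0xf7, 0xbb, 0xc3, 0x4c, 0xac, 0x85]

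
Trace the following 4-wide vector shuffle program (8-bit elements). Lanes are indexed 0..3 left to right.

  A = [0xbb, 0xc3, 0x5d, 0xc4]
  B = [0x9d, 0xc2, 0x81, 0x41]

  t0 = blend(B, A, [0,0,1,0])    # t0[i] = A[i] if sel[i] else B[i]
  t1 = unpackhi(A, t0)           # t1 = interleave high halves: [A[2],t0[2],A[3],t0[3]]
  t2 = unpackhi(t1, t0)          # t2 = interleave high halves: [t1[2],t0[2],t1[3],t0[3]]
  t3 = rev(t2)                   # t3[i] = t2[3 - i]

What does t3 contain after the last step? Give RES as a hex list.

→ t0 |9d|c2|5d|41|
→ t1 |5d|5d|c4|41|
→ t2 |c4|5d|41|41|
→ t3 |41|41|5d|c4|

RES = [ 0x41  0x41  0x5d  0xc4 ]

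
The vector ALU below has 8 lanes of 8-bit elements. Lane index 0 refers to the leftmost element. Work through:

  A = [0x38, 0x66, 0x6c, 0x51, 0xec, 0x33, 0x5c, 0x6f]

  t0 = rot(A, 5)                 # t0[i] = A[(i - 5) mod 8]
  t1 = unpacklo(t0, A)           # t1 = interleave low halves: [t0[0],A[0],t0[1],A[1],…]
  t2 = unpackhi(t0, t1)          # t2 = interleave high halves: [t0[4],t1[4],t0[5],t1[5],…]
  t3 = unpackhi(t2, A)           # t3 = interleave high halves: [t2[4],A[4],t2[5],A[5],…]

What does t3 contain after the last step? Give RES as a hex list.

→ t0 |51|ec|33|5c|6f|38|66|6c|
→ t1 |51|38|ec|66|33|6c|5c|51|
→ t2 |6f|33|38|6c|66|5c|6c|51|
→ t3 |66|ec|5c|33|6c|5c|51|6f|

RES = [ 0x66  0xec  0x5c  0x33  0x6c  0x5c  0x51  0x6f ]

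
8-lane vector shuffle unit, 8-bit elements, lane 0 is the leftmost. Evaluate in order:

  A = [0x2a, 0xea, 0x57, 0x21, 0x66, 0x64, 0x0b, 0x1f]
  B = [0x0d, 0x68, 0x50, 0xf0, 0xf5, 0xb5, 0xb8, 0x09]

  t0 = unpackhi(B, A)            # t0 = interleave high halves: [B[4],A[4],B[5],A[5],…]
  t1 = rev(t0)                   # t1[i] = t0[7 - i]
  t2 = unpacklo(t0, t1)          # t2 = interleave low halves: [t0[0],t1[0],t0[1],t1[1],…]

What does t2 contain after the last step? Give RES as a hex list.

→ t0 |f5|66|b5|64|b8|0b|09|1f|
→ t1 |1f|09|0b|b8|64|b5|66|f5|
→ t2 |f5|1f|66|09|b5|0b|64|b8|

RES = [ 0xf5  0x1f  0x66  0x09  0xb5  0x0b  0x64  0xb8 ]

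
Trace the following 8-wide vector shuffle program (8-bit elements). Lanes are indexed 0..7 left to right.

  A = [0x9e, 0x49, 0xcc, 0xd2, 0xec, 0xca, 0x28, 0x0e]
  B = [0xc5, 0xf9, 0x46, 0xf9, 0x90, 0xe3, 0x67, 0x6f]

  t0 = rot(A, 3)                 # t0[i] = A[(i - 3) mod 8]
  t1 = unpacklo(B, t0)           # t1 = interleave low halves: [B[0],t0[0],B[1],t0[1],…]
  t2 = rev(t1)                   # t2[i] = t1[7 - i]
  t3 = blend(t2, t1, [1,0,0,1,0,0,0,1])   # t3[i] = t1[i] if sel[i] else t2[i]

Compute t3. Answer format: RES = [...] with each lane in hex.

  t0: ca 28 0e 9e 49 cc d2 ec
  t1: c5 ca f9 28 46 0e f9 9e
  t2: 9e f9 0e 46 28 f9 ca c5
  t3: c5 f9 0e 28 28 f9 ca 9e

RES = [ 0xc5  0xf9  0x0e  0x28  0x28  0xf9  0xca  0x9e ]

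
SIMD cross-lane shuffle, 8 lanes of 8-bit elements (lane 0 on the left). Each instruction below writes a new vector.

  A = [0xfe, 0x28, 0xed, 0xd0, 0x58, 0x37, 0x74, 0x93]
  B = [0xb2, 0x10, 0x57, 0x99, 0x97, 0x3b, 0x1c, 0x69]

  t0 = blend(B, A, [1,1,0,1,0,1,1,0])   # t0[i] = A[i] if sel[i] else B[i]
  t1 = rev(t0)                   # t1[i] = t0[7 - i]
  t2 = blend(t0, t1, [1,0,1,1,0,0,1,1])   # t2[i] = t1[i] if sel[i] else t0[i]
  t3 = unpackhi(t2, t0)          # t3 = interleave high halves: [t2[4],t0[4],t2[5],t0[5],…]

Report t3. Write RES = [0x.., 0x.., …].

t0 = [0xfe, 0x28, 0x57, 0xd0, 0x97, 0x37, 0x74, 0x69]
t1 = [0x69, 0x74, 0x37, 0x97, 0xd0, 0x57, 0x28, 0xfe]
t2 = [0x69, 0x28, 0x37, 0x97, 0x97, 0x37, 0x28, 0xfe]
t3 = [0x97, 0x97, 0x37, 0x37, 0x28, 0x74, 0xfe, 0x69]

RES = [ 0x97  0x97  0x37  0x37  0x28  0x74  0xfe  0x69 ]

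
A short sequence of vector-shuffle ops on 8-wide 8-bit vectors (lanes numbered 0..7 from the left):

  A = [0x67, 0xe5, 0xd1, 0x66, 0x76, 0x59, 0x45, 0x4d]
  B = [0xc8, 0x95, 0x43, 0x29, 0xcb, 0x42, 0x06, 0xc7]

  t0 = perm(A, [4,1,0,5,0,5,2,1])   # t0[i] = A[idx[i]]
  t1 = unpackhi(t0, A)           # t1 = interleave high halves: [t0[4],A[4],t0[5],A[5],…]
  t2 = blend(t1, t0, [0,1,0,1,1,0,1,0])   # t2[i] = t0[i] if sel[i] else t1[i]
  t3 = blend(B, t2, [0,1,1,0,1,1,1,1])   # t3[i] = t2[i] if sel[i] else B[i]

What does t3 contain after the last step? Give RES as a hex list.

  t0: 76 e5 67 59 67 59 d1 e5
  t1: 67 76 59 59 d1 45 e5 4d
  t2: 67 e5 59 59 67 45 d1 4d
  t3: c8 e5 59 29 67 45 d1 4d

RES = [0xc8, 0xe5, 0x59, 0x29, 0x67, 0x45, 0xd1, 0x4d]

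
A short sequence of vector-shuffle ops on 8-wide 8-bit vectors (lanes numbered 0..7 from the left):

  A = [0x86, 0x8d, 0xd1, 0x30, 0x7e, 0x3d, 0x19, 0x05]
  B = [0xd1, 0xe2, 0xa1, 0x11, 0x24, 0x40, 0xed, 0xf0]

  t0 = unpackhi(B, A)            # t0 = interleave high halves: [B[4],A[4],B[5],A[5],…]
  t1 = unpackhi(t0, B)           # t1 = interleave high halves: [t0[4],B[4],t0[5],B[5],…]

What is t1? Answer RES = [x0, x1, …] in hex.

RES = [ 0xed  0x24  0x19  0x40  0xf0  0xed  0x05  0xf0 ]

  t0: 24 7e 40 3d ed 19 f0 05
  t1: ed 24 19 40 f0 ed 05 f0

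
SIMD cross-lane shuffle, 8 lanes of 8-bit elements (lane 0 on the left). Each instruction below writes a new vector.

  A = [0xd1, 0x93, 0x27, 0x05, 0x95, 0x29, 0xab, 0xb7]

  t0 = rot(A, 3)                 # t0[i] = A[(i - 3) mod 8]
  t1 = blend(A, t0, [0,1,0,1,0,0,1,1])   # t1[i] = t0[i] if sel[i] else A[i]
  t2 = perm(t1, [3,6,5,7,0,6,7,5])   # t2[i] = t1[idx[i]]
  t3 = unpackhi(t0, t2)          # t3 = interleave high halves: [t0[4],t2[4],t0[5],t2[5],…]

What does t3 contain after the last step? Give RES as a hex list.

RES = [ 0x93  0xd1  0x27  0x05  0x05  0x95  0x95  0x29 ]

t0 = [0x29, 0xab, 0xb7, 0xd1, 0x93, 0x27, 0x05, 0x95]
t1 = [0xd1, 0xab, 0x27, 0xd1, 0x95, 0x29, 0x05, 0x95]
t2 = [0xd1, 0x05, 0x29, 0x95, 0xd1, 0x05, 0x95, 0x29]
t3 = [0x93, 0xd1, 0x27, 0x05, 0x05, 0x95, 0x95, 0x29]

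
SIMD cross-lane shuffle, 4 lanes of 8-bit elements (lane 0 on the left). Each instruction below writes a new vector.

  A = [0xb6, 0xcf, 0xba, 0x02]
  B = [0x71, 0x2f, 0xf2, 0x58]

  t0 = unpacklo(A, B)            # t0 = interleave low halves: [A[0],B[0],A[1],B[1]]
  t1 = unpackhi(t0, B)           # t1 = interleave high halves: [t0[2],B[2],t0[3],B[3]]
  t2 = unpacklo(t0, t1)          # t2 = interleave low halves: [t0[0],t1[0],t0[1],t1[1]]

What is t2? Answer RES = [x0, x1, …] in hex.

RES = [ 0xb6  0xcf  0x71  0xf2 ]

t0 = [0xb6, 0x71, 0xcf, 0x2f]
t1 = [0xcf, 0xf2, 0x2f, 0x58]
t2 = [0xb6, 0xcf, 0x71, 0xf2]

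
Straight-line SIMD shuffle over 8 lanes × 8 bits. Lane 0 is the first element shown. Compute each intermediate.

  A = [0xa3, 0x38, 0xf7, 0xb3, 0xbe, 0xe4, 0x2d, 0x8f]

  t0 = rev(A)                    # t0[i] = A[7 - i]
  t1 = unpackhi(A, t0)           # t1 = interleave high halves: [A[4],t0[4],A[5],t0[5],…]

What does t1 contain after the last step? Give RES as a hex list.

RES = [ 0xbe  0xb3  0xe4  0xf7  0x2d  0x38  0x8f  0xa3 ]

  t0: 8f 2d e4 be b3 f7 38 a3
  t1: be b3 e4 f7 2d 38 8f a3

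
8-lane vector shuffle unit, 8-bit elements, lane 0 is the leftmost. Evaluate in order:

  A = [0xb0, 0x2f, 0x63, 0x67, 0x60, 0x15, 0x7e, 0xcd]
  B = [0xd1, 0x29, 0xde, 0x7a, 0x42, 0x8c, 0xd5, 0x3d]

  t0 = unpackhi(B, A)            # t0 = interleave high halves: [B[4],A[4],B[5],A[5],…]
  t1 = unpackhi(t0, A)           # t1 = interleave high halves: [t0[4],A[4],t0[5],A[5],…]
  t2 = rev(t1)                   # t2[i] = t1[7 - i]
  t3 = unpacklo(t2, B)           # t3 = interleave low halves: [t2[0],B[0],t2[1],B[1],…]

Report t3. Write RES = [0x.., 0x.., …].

RES = [ 0xcd  0xd1  0xcd  0x29  0x7e  0xde  0x3d  0x7a ]

→ t0 |42|60|8c|15|d5|7e|3d|cd|
→ t1 |d5|60|7e|15|3d|7e|cd|cd|
→ t2 |cd|cd|7e|3d|15|7e|60|d5|
→ t3 |cd|d1|cd|29|7e|de|3d|7a|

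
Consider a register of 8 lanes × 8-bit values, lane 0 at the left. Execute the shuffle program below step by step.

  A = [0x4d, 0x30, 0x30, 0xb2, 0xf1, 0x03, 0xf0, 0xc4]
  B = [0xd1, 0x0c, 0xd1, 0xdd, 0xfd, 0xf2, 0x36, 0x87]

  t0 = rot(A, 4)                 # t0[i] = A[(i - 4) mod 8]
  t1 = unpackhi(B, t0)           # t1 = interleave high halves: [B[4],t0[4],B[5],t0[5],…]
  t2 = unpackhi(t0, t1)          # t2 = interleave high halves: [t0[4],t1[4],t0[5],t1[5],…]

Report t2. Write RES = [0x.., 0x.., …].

  t0: f1 03 f0 c4 4d 30 30 b2
  t1: fd 4d f2 30 36 30 87 b2
  t2: 4d 36 30 30 30 87 b2 b2

RES = [ 0x4d  0x36  0x30  0x30  0x30  0x87  0xb2  0xb2 ]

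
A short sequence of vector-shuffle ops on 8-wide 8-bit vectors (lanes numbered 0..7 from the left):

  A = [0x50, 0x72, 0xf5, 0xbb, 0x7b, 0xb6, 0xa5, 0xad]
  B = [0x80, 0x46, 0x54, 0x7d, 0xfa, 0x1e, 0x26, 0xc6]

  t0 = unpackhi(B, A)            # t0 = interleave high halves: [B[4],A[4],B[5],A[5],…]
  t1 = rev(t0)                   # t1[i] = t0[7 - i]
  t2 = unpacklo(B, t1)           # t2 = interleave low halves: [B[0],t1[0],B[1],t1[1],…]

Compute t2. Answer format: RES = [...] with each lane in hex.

→ t0 |fa|7b|1e|b6|26|a5|c6|ad|
→ t1 |ad|c6|a5|26|b6|1e|7b|fa|
→ t2 |80|ad|46|c6|54|a5|7d|26|

RES = [0x80, 0xad, 0x46, 0xc6, 0x54, 0xa5, 0x7d, 0x26]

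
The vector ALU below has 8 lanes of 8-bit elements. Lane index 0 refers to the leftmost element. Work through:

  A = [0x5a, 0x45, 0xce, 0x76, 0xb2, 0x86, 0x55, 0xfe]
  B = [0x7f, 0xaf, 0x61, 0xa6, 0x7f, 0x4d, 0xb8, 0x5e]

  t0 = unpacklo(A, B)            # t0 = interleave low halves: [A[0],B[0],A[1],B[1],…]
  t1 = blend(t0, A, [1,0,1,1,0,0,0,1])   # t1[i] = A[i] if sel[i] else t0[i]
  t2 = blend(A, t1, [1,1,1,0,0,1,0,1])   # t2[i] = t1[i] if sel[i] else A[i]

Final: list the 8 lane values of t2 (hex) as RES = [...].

RES = [ 0x5a  0x7f  0xce  0x76  0xb2  0x61  0x55  0xfe ]

→ t0 |5a|7f|45|af|ce|61|76|a6|
→ t1 |5a|7f|ce|76|ce|61|76|fe|
→ t2 |5a|7f|ce|76|b2|61|55|fe|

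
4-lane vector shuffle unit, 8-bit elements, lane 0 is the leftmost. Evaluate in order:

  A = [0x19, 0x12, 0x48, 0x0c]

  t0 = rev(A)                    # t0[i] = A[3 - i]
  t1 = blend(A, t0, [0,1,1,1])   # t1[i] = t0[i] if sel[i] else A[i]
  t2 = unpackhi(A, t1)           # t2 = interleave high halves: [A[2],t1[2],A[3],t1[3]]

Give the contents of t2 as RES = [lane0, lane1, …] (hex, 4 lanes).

→ t0 |0c|48|12|19|
→ t1 |19|48|12|19|
→ t2 |48|12|0c|19|

RES = [ 0x48  0x12  0x0c  0x19 ]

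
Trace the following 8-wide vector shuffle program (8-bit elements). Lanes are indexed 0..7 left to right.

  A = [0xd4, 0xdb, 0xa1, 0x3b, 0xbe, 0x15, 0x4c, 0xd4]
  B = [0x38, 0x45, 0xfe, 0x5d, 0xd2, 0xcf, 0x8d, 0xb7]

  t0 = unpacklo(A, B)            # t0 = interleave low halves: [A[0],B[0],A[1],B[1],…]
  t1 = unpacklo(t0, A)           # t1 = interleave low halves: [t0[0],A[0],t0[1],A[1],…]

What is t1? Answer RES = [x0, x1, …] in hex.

t0 = [0xd4, 0x38, 0xdb, 0x45, 0xa1, 0xfe, 0x3b, 0x5d]
t1 = [0xd4, 0xd4, 0x38, 0xdb, 0xdb, 0xa1, 0x45, 0x3b]

RES = [0xd4, 0xd4, 0x38, 0xdb, 0xdb, 0xa1, 0x45, 0x3b]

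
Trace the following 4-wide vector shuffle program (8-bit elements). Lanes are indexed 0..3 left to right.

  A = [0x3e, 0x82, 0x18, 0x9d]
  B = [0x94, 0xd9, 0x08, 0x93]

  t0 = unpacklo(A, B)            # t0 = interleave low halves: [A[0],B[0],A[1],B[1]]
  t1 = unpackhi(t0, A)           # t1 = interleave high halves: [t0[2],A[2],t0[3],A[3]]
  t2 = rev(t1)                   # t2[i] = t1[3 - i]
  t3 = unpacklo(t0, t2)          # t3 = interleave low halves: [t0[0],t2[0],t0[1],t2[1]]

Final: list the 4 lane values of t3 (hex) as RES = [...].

RES = [0x3e, 0x9d, 0x94, 0xd9]

t0 = [0x3e, 0x94, 0x82, 0xd9]
t1 = [0x82, 0x18, 0xd9, 0x9d]
t2 = [0x9d, 0xd9, 0x18, 0x82]
t3 = [0x3e, 0x9d, 0x94, 0xd9]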